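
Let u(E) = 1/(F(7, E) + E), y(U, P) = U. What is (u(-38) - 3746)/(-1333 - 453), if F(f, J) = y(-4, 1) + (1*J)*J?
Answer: 5251891/2503972 ≈ 2.0974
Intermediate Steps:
F(f, J) = -4 + J² (F(f, J) = -4 + (1*J)*J = -4 + J*J = -4 + J²)
u(E) = 1/(-4 + E + E²) (u(E) = 1/((-4 + E²) + E) = 1/(-4 + E + E²))
(u(-38) - 3746)/(-1333 - 453) = (1/(-4 - 38 + (-38)²) - 3746)/(-1333 - 453) = (1/(-4 - 38 + 1444) - 3746)/(-1786) = (1/1402 - 3746)*(-1/1786) = -5251891/1402*(-1/1786) = 5251891/2503972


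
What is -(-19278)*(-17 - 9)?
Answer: -501228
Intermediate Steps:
-(-19278)*(-17 - 9) = -(-19278)*(-26) = -1377*364 = -501228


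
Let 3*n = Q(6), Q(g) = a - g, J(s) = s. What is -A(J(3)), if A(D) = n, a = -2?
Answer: 8/3 ≈ 2.6667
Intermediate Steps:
Q(g) = -2 - g
n = -8/3 (n = (-2 - 1*6)/3 = (-2 - 6)/3 = (⅓)*(-8) = -8/3 ≈ -2.6667)
A(D) = -8/3
-A(J(3)) = -1*(-8/3) = 8/3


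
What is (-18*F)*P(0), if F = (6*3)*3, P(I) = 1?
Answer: -972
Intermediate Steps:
F = 54 (F = 18*3 = 54)
(-18*F)*P(0) = -18*54*1 = -972*1 = -972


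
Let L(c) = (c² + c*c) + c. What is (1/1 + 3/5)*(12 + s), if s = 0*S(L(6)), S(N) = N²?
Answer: 96/5 ≈ 19.200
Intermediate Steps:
L(c) = c + 2*c² (L(c) = (c² + c²) + c = 2*c² + c = c + 2*c²)
s = 0 (s = 0*(6*(1 + 2*6))² = 0*(6*(1 + 12))² = 0*(6*13)² = 0*78² = 0*6084 = 0)
(1/1 + 3/5)*(12 + s) = (1/1 + 3/5)*(12 + 0) = (1*1 + 3*(⅕))*12 = (1 + ⅗)*12 = (8/5)*12 = 96/5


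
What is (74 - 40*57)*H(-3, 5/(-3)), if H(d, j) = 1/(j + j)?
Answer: 3309/5 ≈ 661.80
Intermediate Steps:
H(d, j) = 1/(2*j)
(74 - 40*57)*H(-3, 5/(-3)) = (74 - 40*57)*(1/(2*((5/(-3))))) = (74 - 2280)*(1/(2*((5*(-⅓))))) = -1103/(-5/3) = -1103*(-3)/5 = -2206*(-3/10) = 3309/5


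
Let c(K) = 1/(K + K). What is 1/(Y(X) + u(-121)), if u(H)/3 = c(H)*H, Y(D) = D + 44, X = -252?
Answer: -2/413 ≈ -0.0048426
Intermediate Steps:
c(K) = 1/(2*K)
Y(D) = 44 + D
u(H) = 3/2 (u(H) = 3*((1/(2*H))*H) = 3*(½) = 3/2)
1/(Y(X) + u(-121)) = 1/((44 - 252) + 3/2) = 1/(-208 + 3/2) = 1/(-413/2) = -2/413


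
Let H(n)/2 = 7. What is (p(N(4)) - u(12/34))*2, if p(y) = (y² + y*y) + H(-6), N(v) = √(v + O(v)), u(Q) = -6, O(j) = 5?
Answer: 76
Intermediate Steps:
H(n) = 14 (H(n) = 2*7 = 14)
N(v) = √(5 + v) (N(v) = √(v + 5) = √(5 + v))
p(y) = 14 + 2*y² (p(y) = (y² + y*y) + 14 = (y² + y²) + 14 = 2*y² + 14 = 14 + 2*y²)
(p(N(4)) - u(12/34))*2 = ((14 + 2*(√(5 + 4))²) - 1*(-6))*2 = ((14 + 2*(√9)²) + 6)*2 = ((14 + 2*3²) + 6)*2 = ((14 + 2*9) + 6)*2 = ((14 + 18) + 6)*2 = (32 + 6)*2 = 38*2 = 76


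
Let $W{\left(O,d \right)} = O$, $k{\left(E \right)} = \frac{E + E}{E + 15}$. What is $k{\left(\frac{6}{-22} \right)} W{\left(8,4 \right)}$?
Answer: $- \frac{8}{27} \approx -0.2963$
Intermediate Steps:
$k{\left(E \right)} = \frac{2 E}{15 + E}$
$k{\left(\frac{6}{-22} \right)} W{\left(8,4 \right)} = \frac{2 \frac{6}{-22}}{15 + \frac{6}{-22}} \cdot 8 = \frac{2 \cdot 6 \left(- \frac{1}{22}\right)}{15 + 6 \left(- \frac{1}{22}\right)} 8 = 2 \left(- \frac{3}{11}\right) \frac{1}{15 - \frac{3}{11}} \cdot 8 = 2 \left(- \frac{3}{11}\right) \frac{1}{\frac{162}{11}} \cdot 8 = 2 \left(- \frac{3}{11}\right) \frac{11}{162} \cdot 8 = \left(- \frac{1}{27}\right) 8 = - \frac{8}{27}$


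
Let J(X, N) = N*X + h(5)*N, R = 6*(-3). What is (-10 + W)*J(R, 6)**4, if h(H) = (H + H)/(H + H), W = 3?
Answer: -757702512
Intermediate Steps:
h(H) = 1 (h(H) = (2*H)/((2*H)) = (2*H)*(1/(2*H)) = 1)
R = -18
J(X, N) = N + N*X (J(X, N) = N*X + 1*N = N*X + N = N + N*X)
(-10 + W)*J(R, 6)**4 = (-10 + 3)*(6*(1 - 18))**4 = -7*(6*(-17))**4 = -7*(-102)**4 = -7*108243216 = -757702512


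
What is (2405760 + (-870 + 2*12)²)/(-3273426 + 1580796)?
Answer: -520246/282105 ≈ -1.8442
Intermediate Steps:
(2405760 + (-870 + 2*12)²)/(-3273426 + 1580796) = (2405760 + (-870 + 24)²)/(-1692630) = (2405760 + (-846)²)*(-1/1692630) = (2405760 + 715716)*(-1/1692630) = 3121476*(-1/1692630) = -520246/282105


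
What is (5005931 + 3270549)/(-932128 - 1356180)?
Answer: -2069120/572077 ≈ -3.6169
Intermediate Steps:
(5005931 + 3270549)/(-932128 - 1356180) = 8276480/(-2288308) = 8276480*(-1/2288308) = -2069120/572077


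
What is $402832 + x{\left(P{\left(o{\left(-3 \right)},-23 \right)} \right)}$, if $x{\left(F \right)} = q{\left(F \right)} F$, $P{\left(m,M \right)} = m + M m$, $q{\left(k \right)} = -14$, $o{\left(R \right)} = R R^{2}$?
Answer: $394516$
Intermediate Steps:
$o{\left(R \right)} = R^{3}$
$x{\left(F \right)} = - 14 F$
$402832 + x{\left(P{\left(o{\left(-3 \right)},-23 \right)} \right)} = 402832 - 14 \left(-3\right)^{3} \left(1 - 23\right) = 402832 - 14 \left(\left(-27\right) \left(-22\right)\right) = 402832 - 8316 = 394516$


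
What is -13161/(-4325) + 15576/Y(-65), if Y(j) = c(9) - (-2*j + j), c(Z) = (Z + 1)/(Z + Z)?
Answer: -29933121/125425 ≈ -238.65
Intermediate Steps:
c(Z) = (1 + Z)/(2*Z) (c(Z) = (1 + Z)/((2*Z)) = (1 + Z)*(1/(2*Z)) = (1 + Z)/(2*Z))
Y(j) = 5/9 + j (Y(j) = (1/2)*(1 + 9)/9 - (-2*j + j) = (1/2)*(1/9)*10 - (-1)*j = 5/9 + j)
-13161/(-4325) + 15576/Y(-65) = -13161/(-4325) + 15576/(5/9 - 65) = -13161*(-1/4325) + 15576/(-580/9) = 13161/4325 + 15576*(-9/580) = 13161/4325 - 35046/145 = -29933121/125425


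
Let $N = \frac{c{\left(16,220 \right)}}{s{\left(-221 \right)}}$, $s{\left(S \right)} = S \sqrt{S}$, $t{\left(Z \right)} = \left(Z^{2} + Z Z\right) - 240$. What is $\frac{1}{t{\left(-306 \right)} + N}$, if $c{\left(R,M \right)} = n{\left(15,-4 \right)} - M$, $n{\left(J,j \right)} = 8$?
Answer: $\frac{252349676319}{47197464661300826} + \frac{11713 i \sqrt{221}}{94394929322601652} \approx 5.3467 \cdot 10^{-6} + 1.8447 \cdot 10^{-12} i$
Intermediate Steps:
$t{\left(Z \right)} = -240 + 2 Z^{2}$ ($t{\left(Z \right)} = \left(Z^{2} + Z^{2}\right) - 240 = 2 Z^{2} - 240 = -240 + 2 Z^{2}$)
$c{\left(R,M \right)} = 8 - M$
$s{\left(S \right)} = S^{\frac{3}{2}}$
$N = - \frac{212 i \sqrt{221}}{48841}$ ($N = \frac{8 - 220}{\left(-221\right)^{\frac{3}{2}}} = \frac{8 - 220}{\left(-221\right) i \sqrt{221}} = - 212 \frac{i \sqrt{221}}{48841} = - \frac{212 i \sqrt{221}}{48841} \approx - 0.064528 i$)
$\frac{1}{t{\left(-306 \right)} + N} = \frac{1}{\left(-240 + 2 \left(-306\right)^{2}\right) - \frac{212 i \sqrt{221}}{48841}} = \frac{1}{\left(-240 + 2 \cdot 93636\right) - \frac{212 i \sqrt{221}}{48841}} = \frac{1}{\left(-240 + 187272\right) - \frac{212 i \sqrt{221}}{48841}} = \frac{1}{187032 - \frac{212 i \sqrt{221}}{48841}}$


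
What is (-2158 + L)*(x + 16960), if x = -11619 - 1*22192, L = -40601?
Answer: 720531909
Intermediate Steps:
x = -33811 (x = -11619 - 22192 = -33811)
(-2158 + L)*(x + 16960) = (-2158 - 40601)*(-33811 + 16960) = -42759*(-16851) = 720531909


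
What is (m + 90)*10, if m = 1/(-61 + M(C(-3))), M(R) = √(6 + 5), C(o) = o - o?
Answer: 333839/371 - √11/371 ≈ 899.83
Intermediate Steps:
C(o) = 0
M(R) = √11
m = 1/(-61 + √11) ≈ -0.017336
(m + 90)*10 = ((-61/3710 - √11/3710) + 90)*10 = (333839/3710 - √11/3710)*10 = 333839/371 - √11/371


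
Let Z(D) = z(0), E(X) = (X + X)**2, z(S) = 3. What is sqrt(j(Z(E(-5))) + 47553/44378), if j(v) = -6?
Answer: I*sqrt(9706134270)/44378 ≈ 2.22*I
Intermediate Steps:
E(X) = 4*X**2 (E(X) = (2*X)**2 = 4*X**2)
Z(D) = 3
sqrt(j(Z(E(-5))) + 47553/44378) = sqrt(-6 + 47553/44378) = sqrt(-218715/44378) = I*sqrt(9706134270)/44378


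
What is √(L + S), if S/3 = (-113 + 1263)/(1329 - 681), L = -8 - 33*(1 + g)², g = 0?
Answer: I*√11559/18 ≈ 5.9729*I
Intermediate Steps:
L = -41 (L = -8 - 33*(1 + 0)² = -8 - 33*1² = -8 - 33*1 = -8 - 33 = -41)
S = 575/108 (S = 3*((-113 + 1263)/(1329 - 681)) = 3*(1150/648) = 3*(1150*(1/648)) = 3*(575/324) = 575/108 ≈ 5.3241)
√(L + S) = √(-41 + 575/108) = √(-3853/108) = I*√11559/18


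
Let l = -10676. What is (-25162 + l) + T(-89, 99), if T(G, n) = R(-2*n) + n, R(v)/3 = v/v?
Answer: -35736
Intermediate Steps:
R(v) = 3 (R(v) = 3*(v/v) = 3*1 = 3)
T(G, n) = 3 + n
(-25162 + l) + T(-89, 99) = (-25162 - 10676) + (3 + 99) = -35838 + 102 = -35736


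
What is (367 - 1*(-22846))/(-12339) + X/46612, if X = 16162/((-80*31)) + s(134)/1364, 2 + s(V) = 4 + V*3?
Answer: -14759586392329/7844984183520 ≈ -1.8814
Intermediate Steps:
s(V) = 2 + 3*V (s(V) = -2 + (4 + V*3) = -2 + (4 + 3*V) = 2 + 3*V)
X = -84851/13640 (X = 16162/((-80*31)) + (2 + 3*134)/1364 = 16162/(-2480) + (2 + 402)*(1/1364) = 16162*(-1/2480) + 404*(1/1364) = -8081/1240 + 101/341 = -84851/13640 ≈ -6.2207)
(367 - 1*(-22846))/(-12339) + X/46612 = (367 - 1*(-22846))/(-12339) - 84851/13640/46612 = (367 + 22846)*(-1/12339) - 84851/13640*1/46612 = 23213*(-1/12339) - 84851/635787680 = -23213/12339 - 84851/635787680 = -14759586392329/7844984183520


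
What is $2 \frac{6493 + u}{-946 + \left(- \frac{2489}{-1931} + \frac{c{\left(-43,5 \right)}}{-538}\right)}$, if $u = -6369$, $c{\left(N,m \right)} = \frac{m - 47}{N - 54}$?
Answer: $- \frac{1561953073}{5949982074} \approx -0.26251$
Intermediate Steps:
$c{\left(N,m \right)} = \frac{-47 + m}{-54 + N}$
$2 \frac{6493 + u}{-946 + \left(- \frac{2489}{-1931} + \frac{c{\left(-43,5 \right)}}{-538}\right)} = 2 \frac{6493 - 6369}{-946 + \left(- \frac{2489}{-1931} + \frac{\frac{1}{-54 - 43} \left(-47 + 5\right)}{-538}\right)} = 2 \frac{124}{-946 + \left(\left(-2489\right) \left(- \frac{1}{1931}\right) + \frac{1}{-97} \left(-42\right) \left(- \frac{1}{538}\right)\right)} = 2 \frac{124}{-946 + \left(\frac{2489}{1931} + \left(- \frac{1}{97}\right) \left(-42\right) \left(- \frac{1}{538}\right)\right)} = 2 \frac{124}{-946 + \left(\frac{2489}{1931} + \frac{42}{97} \left(- \frac{1}{538}\right)\right)} = 2 \frac{124}{-946 + \left(\frac{2489}{1931} - \frac{21}{26093}\right)} = 2 \frac{124}{-946 + \frac{64904926}{50385583}} = 2 \frac{124}{- \frac{47599856592}{50385583}} = 2 \cdot 124 \left(- \frac{50385583}{47599856592}\right) = 2 \left(- \frac{1561953073}{11899964148}\right) = - \frac{1561953073}{5949982074}$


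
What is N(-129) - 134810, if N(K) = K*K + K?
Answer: -118298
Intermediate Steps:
N(K) = K + K² (N(K) = K² + K = K + K²)
N(-129) - 134810 = -129*(1 - 129) - 134810 = -129*(-128) - 134810 = 16512 - 134810 = -118298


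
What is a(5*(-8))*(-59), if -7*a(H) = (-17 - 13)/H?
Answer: 177/28 ≈ 6.3214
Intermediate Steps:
a(H) = 30/(7*H) (a(H) = -(-17 - 13)/(7*H) = -(-30)/(7*H) = 30/(7*H))
a(5*(-8))*(-59) = (30/(7*((5*(-8)))))*(-59) = ((30/7)/(-40))*(-59) = ((30/7)*(-1/40))*(-59) = -3/28*(-59) = 177/28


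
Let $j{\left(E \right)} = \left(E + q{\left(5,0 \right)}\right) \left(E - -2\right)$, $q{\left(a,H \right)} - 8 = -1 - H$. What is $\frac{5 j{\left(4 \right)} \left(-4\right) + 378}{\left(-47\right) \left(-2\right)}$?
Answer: $- \frac{471}{47} \approx -10.021$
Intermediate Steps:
$q{\left(a,H \right)} = 7 - H$ ($q{\left(a,H \right)} = 8 - \left(1 + H\right) = 7 - H$)
$j{\left(E \right)} = \left(2 + E\right) \left(7 + E\right)$ ($j{\left(E \right)} = \left(E + \left(7 - 0\right)\right) \left(E - -2\right) = \left(E + \left(7 + 0\right)\right) \left(E + \left(-2 + 4\right)\right) = \left(E + 7\right) \left(E + 2\right) = \left(7 + E\right) \left(2 + E\right) = \left(2 + E\right) \left(7 + E\right)$)
$\frac{5 j{\left(4 \right)} \left(-4\right) + 378}{\left(-47\right) \left(-2\right)} = \frac{5 \left(14 + 4^{2} + 9 \cdot 4\right) \left(-4\right) + 378}{\left(-47\right) \left(-2\right)} = \frac{5 \left(14 + 16 + 36\right) \left(-4\right) + 378}{94} = \left(5 \cdot 66 \left(-4\right) + 378\right) \frac{1}{94} = \left(330 \left(-4\right) + 378\right) \frac{1}{94} = \left(-1320 + 378\right) \frac{1}{94} = \left(-942\right) \frac{1}{94} = - \frac{471}{47}$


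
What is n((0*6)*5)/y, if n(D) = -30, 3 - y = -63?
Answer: -5/11 ≈ -0.45455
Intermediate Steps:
y = 66 (y = 3 - 1*(-63) = 3 + 63 = 66)
n((0*6)*5)/y = -30/66 = -30*1/66 = -5/11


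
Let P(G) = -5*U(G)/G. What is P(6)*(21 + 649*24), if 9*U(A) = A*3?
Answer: -25995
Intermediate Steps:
U(A) = A/3 (U(A) = (A*3)/9 = (3*A)/9 = A/3)
P(G) = -5/3 (P(G) = -5*G/3/G = -5*⅓ = -5/3)
P(6)*(21 + 649*24) = -5*(21 + 649*24)/3 = -5*(21 + 15576)/3 = -5/3*15597 = -25995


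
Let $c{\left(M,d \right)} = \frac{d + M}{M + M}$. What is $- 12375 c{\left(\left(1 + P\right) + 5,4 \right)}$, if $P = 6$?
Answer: $-8250$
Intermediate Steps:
$c{\left(M,d \right)} = \frac{M + d}{2 M}$
$- 12375 c{\left(\left(1 + P\right) + 5,4 \right)} = - 12375 \frac{\left(\left(1 + 6\right) + 5\right) + 4}{2 \left(\left(1 + 6\right) + 5\right)} = - 12375 \frac{\left(7 + 5\right) + 4}{2 \left(7 + 5\right)} = - 12375 \frac{12 + 4}{2 \cdot 12} = - 12375 \cdot \frac{1}{2} \cdot \frac{1}{12} \cdot 16 = \left(-12375\right) \frac{2}{3} = -8250$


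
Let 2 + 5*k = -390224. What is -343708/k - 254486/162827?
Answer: 90258829372/31769664451 ≈ 2.8410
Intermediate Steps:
k = -390226/5 (k = -⅖ + (⅕)*(-390224) = -⅖ - 390224/5 = -390226/5 ≈ -78045.)
-343708/k - 254486/162827 = -343708/(-390226/5) - 254486/162827 = -343708*(-5/390226) - 254486*1/162827 = 859270/195113 - 254486/162827 = 90258829372/31769664451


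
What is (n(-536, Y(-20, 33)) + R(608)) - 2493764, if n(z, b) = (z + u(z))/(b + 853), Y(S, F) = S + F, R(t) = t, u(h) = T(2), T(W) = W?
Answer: -1079536815/433 ≈ -2.4932e+6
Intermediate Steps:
u(h) = 2
Y(S, F) = F + S
n(z, b) = (2 + z)/(853 + b) (n(z, b) = (z + 2)/(b + 853) = (2 + z)/(853 + b))
(n(-536, Y(-20, 33)) + R(608)) - 2493764 = ((2 - 536)/(853 + (33 - 20)) + 608) - 2493764 = (-534/(853 + 13) + 608) - 2493764 = (-534/866 + 608) - 2493764 = ((1/866)*(-534) + 608) - 2493764 = (-267/433 + 608) - 2493764 = 262997/433 - 2493764 = -1079536815/433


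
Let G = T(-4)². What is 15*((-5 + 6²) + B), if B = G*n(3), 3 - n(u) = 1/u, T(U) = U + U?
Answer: 3025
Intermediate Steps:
T(U) = 2*U
n(u) = 3 - 1/u
G = 64 (G = (2*(-4))² = (-8)² = 64)
B = 512/3 (B = 64*(3 - 1/3) = 64*(3 - 1*⅓) = 64*(3 - ⅓) = 64*(8/3) = 512/3 ≈ 170.67)
15*((-5 + 6²) + B) = 15*((-5 + 6²) + 512/3) = 15*((-5 + 36) + 512/3) = 15*(31 + 512/3) = 15*(605/3) = 3025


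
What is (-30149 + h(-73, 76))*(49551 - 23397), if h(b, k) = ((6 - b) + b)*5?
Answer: -787732326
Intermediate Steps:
h(b, k) = 30 (h(b, k) = 6*5 = 30)
(-30149 + h(-73, 76))*(49551 - 23397) = (-30149 + 30)*(49551 - 23397) = -30119*26154 = -787732326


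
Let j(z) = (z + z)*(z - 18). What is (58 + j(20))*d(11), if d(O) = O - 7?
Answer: 552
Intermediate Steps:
j(z) = 2*z*(-18 + z) (j(z) = (2*z)*(-18 + z) = 2*z*(-18 + z))
d(O) = -7 + O
(58 + j(20))*d(11) = (58 + 2*20*(-18 + 20))*(-7 + 11) = (58 + 2*20*2)*4 = (58 + 80)*4 = 138*4 = 552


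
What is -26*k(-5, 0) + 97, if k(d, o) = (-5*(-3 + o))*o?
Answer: 97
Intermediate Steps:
k(d, o) = o*(15 - 5*o) (k(d, o) = (15 - 5*o)*o = o*(15 - 5*o))
-26*k(-5, 0) + 97 = -130*0*(3 - 1*0) + 97 = -130*0*(3 + 0) + 97 = -130*0*3 + 97 = -26*0 + 97 = 0 + 97 = 97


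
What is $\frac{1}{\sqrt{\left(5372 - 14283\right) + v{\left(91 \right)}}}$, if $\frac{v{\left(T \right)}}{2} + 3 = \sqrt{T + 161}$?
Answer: $- \frac{i}{\sqrt{8917 - 12 \sqrt{7}}} \approx - 0.010609 i$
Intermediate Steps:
$v{\left(T \right)} = -6 + 2 \sqrt{161 + T}$ ($v{\left(T \right)} = -6 + 2 \sqrt{T + 161} = -6 + 2 \sqrt{161 + T}$)
$\frac{1}{\sqrt{\left(5372 - 14283\right) + v{\left(91 \right)}}} = \frac{1}{\sqrt{\left(5372 - 14283\right) - \left(6 - 2 \sqrt{161 + 91}\right)}} = \frac{1}{\sqrt{\left(5372 - 14283\right) - \left(6 - 2 \sqrt{252}\right)}} = \frac{1}{\sqrt{-8911 - \left(6 - 2 \cdot 6 \sqrt{7}\right)}} = \frac{1}{\sqrt{-8911 - \left(6 - 12 \sqrt{7}\right)}} = \frac{1}{\sqrt{-8917 + 12 \sqrt{7}}}$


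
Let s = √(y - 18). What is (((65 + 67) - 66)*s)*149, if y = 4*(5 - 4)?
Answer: 9834*I*√14 ≈ 36795.0*I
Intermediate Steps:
y = 4 (y = 4*1 = 4)
s = I*√14 (s = √(4 - 18) = √(-14) = I*√14 ≈ 3.7417*I)
(((65 + 67) - 66)*s)*149 = (((65 + 67) - 66)*(I*√14))*149 = ((132 - 66)*(I*√14))*149 = (66*(I*√14))*149 = (66*I*√14)*149 = 9834*I*√14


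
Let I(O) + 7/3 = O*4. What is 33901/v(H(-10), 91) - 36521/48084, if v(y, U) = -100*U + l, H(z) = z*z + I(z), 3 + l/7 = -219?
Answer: -144227887/36591924 ≈ -3.9415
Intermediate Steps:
l = -1554 (l = -21 + 7*(-219) = -21 - 1533 = -1554)
I(O) = -7/3 + 4*O (I(O) = -7/3 + O*4 = -7/3 + 4*O)
H(z) = -7/3 + z² + 4*z (H(z) = z*z + (-7/3 + 4*z) = z² + (-7/3 + 4*z) = -7/3 + z² + 4*z)
v(y, U) = -1554 - 100*U (v(y, U) = -100*U - 1554 = -1554 - 100*U)
33901/v(H(-10), 91) - 36521/48084 = 33901/(-1554 - 100*91) - 36521/48084 = 33901/(-1554 - 9100) - 36521*1/48084 = 33901/(-10654) - 36521/48084 = 33901*(-1/10654) - 36521/48084 = -4843/1522 - 36521/48084 = -144227887/36591924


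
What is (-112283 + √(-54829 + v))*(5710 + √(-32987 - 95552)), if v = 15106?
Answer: -(5710 + I*√128539)*(112283 - I*√39723) ≈ -6.4121e+8 - 3.9118e+7*I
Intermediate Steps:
(-112283 + √(-54829 + v))*(5710 + √(-32987 - 95552)) = (-112283 + √(-54829 + 15106))*(5710 + √(-32987 - 95552)) = (-112283 + √(-39723))*(5710 + √(-128539)) = (-112283 + I*√39723)*(5710 + I*√128539)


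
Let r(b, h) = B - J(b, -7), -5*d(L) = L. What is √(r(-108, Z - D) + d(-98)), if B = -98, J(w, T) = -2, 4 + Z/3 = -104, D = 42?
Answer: I*√1910/5 ≈ 8.7407*I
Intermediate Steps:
Z = -324 (Z = -12 + 3*(-104) = -12 - 312 = -324)
d(L) = -L/5
r(b, h) = -96 (r(b, h) = -98 - 1*(-2) = -98 + 2 = -96)
√(r(-108, Z - D) + d(-98)) = √(-96 - ⅕*(-98)) = √(-96 + 98/5) = √(-382/5) = I*√1910/5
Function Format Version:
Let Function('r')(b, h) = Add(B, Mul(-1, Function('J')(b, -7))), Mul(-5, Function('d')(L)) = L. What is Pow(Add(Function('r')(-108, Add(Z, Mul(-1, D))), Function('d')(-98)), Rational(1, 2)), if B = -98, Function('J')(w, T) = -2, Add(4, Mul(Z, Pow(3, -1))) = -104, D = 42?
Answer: Mul(Rational(1, 5), I, Pow(1910, Rational(1, 2))) ≈ Mul(8.7407, I)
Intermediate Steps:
Z = -324 (Z = Add(-12, Mul(3, -104)) = Add(-12, -312) = -324)
Function('d')(L) = Mul(Rational(-1, 5), L)
Function('r')(b, h) = -96 (Function('r')(b, h) = Add(-98, Mul(-1, -2)) = Add(-98, 2) = -96)
Pow(Add(Function('r')(-108, Add(Z, Mul(-1, D))), Function('d')(-98)), Rational(1, 2)) = Pow(Add(-96, Mul(Rational(-1, 5), -98)), Rational(1, 2)) = Pow(Add(-96, Rational(98, 5)), Rational(1, 2)) = Pow(Rational(-382, 5), Rational(1, 2)) = Mul(Rational(1, 5), I, Pow(1910, Rational(1, 2)))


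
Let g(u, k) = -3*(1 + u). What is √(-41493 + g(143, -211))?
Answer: 5*I*√1677 ≈ 204.76*I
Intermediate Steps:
g(u, k) = -3 - 3*u
√(-41493 + g(143, -211)) = √(-41493 + (-3 - 3*143)) = √(-41493 + (-3 - 429)) = √(-41493 - 432) = √(-41925) = 5*I*√1677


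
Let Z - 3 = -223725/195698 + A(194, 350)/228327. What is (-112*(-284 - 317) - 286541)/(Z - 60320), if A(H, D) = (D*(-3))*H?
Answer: 3265279831767778/898414578469219 ≈ 3.6345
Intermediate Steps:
A(H, D) = -3*D*H (A(H, D) = (-3*D)*H = -3*D*H)
Z = 14367757021/14894379082 (Z = 3 + (-223725/195698 - 3*350*194/228327) = 3 + (-223725*1/195698 - 203700*1/228327) = 3 + (-223725/195698 - 67900/76109) = 3 - 30315380225/14894379082 = 14367757021/14894379082 ≈ 0.96464)
(-112*(-284 - 317) - 286541)/(Z - 60320) = (-112*(-284 - 317) - 286541)/(14367757021/14894379082 - 60320) = (-112*(-601) - 286541)/(-898414578469219/14894379082) = (67312 - 286541)*(-14894379082/898414578469219) = -219229*(-14894379082/898414578469219) = 3265279831767778/898414578469219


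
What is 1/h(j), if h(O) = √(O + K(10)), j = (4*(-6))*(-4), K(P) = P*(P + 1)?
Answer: √206/206 ≈ 0.069673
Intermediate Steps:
K(P) = P*(1 + P)
j = 96 (j = -24*(-4) = 96)
h(O) = √(110 + O) (h(O) = √(O + 10*(1 + 10)) = √(O + 10*11) = √(O + 110) = √(110 + O))
1/h(j) = 1/(√(110 + 96)) = 1/(√206) = √206/206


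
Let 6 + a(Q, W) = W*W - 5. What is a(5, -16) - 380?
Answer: -135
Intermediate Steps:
a(Q, W) = -11 + W**2 (a(Q, W) = -6 + (W*W - 5) = -6 + (W**2 - 5) = -6 + (-5 + W**2) = -11 + W**2)
a(5, -16) - 380 = (-11 + (-16)**2) - 380 = (-11 + 256) - 380 = 245 - 380 = -135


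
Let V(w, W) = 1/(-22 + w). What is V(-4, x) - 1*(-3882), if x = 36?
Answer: 100931/26 ≈ 3882.0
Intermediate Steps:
V(-4, x) - 1*(-3882) = 1/(-22 - 4) - 1*(-3882) = 1/(-26) + 3882 = -1/26 + 3882 = 100931/26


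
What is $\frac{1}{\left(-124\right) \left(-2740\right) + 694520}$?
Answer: $\frac{1}{1034280} \approx 9.6686 \cdot 10^{-7}$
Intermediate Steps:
$\frac{1}{\left(-124\right) \left(-2740\right) + 694520} = \frac{1}{339760 + 694520} = \frac{1}{1034280}$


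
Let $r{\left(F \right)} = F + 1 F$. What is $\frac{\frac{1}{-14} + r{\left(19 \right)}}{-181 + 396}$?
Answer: $\frac{531}{3010} \approx 0.17641$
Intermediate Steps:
$r{\left(F \right)} = 2 F$ ($r{\left(F \right)} = F + F = 2 F$)
$\frac{\frac{1}{-14} + r{\left(19 \right)}}{-181 + 396} = \frac{\frac{1}{-14} + 2 \cdot 19}{-181 + 396} = \frac{- \frac{1}{14} + 38}{215} = \frac{531}{14} \cdot \frac{1}{215} = \frac{531}{3010}$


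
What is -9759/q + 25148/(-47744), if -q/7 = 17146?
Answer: -319047445/716291296 ≈ -0.44542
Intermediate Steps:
q = -120022 (q = -7*17146 = -120022)
-9759/q + 25148/(-47744) = -9759/(-120022) + 25148/(-47744) = -9759*(-1/120022) + 25148*(-1/47744) = 9759/120022 - 6287/11936 = -319047445/716291296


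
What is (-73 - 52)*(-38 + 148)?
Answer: -13750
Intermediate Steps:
(-73 - 52)*(-38 + 148) = -125*110 = -13750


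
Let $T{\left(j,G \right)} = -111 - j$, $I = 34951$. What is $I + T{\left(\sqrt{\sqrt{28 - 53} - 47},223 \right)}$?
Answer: $34840 - \sqrt{-47 + 5 i} \approx 34840.0 - 6.8653 i$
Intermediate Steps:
$I + T{\left(\sqrt{\sqrt{28 - 53} - 47},223 \right)} = 34951 - \left(111 + \sqrt{\sqrt{28 - 53} - 47}\right) = 34951 - \left(111 + \sqrt{\sqrt{-25} - 47}\right) = 34951 - \left(111 + \sqrt{5 i - 47}\right) = 34951 - \left(111 + \sqrt{-47 + 5 i}\right) = 34840 - \sqrt{-47 + 5 i}$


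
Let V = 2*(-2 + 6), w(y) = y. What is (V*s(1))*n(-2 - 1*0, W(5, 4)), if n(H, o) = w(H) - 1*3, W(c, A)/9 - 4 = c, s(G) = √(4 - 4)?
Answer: 0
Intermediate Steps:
s(G) = 0 (s(G) = √0 = 0)
W(c, A) = 36 + 9*c
n(H, o) = -3 + H (n(H, o) = H - 1*3 = H - 3 = -3 + H)
V = 8 (V = 2*4 = 8)
(V*s(1))*n(-2 - 1*0, W(5, 4)) = (8*0)*(-3 + (-2 - 1*0)) = 0*(-3 + (-2 + 0)) = 0*(-3 - 2) = 0*(-5) = 0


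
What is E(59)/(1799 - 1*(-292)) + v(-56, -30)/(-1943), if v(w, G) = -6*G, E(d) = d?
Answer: -261743/4062813 ≈ -0.064424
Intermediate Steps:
E(59)/(1799 - 1*(-292)) + v(-56, -30)/(-1943) = 59/(1799 - 1*(-292)) - 6*(-30)/(-1943) = 59/(1799 + 292) + 180*(-1/1943) = 59/2091 - 180/1943 = -261743/4062813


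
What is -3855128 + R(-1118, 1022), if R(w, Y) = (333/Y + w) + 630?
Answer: -3940439219/1022 ≈ -3.8556e+6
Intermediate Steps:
R(w, Y) = 630 + w + 333/Y (R(w, Y) = (w + 333/Y) + 630 = 630 + w + 333/Y)
-3855128 + R(-1118, 1022) = -3855128 + (630 - 1118 + 333/1022) = -3855128 - 498403/1022 = -3940439219/1022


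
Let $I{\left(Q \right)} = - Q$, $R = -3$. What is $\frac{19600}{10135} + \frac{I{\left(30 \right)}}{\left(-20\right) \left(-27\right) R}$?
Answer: $\frac{213707}{109458} \approx 1.9524$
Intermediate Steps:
$\frac{19600}{10135} + \frac{I{\left(30 \right)}}{\left(-20\right) \left(-27\right) R} = \frac{19600}{10135} + \frac{\left(-1\right) 30}{\left(-20\right) \left(-27\right) \left(-3\right)} = 19600 \cdot \frac{1}{10135} - \frac{30}{540 \left(-3\right)} = \frac{3920}{2027} - \frac{30}{-1620} = \frac{3920}{2027} - - \frac{1}{54} = \frac{3920}{2027} + \frac{1}{54} = \frac{213707}{109458}$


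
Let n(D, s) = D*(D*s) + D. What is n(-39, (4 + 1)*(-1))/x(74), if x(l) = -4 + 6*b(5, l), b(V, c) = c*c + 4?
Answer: -1911/8219 ≈ -0.23251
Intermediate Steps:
b(V, c) = 4 + c² (b(V, c) = c² + 4 = 4 + c²)
x(l) = 20 + 6*l² (x(l) = -4 + 6*(4 + l²) = -4 + (24 + 6*l²) = 20 + 6*l²)
n(D, s) = D + s*D² (n(D, s) = s*D² + D = D + s*D²)
n(-39, (4 + 1)*(-1))/x(74) = (-39*(1 - 39*(4 + 1)*(-1)))/(20 + 6*74²) = (-39*(1 - 195*(-1)))/(20 + 6*5476) = (-39*(1 - 39*(-5)))/(20 + 32856) = -39*(1 + 195)/32876 = -39*196*(1/32876) = -7644*1/32876 = -1911/8219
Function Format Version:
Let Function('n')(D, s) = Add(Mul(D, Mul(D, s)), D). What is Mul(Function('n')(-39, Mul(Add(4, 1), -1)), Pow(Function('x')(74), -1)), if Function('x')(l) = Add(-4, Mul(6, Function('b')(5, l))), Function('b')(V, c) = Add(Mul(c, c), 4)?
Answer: Rational(-1911, 8219) ≈ -0.23251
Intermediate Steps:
Function('b')(V, c) = Add(4, Pow(c, 2)) (Function('b')(V, c) = Add(Pow(c, 2), 4) = Add(4, Pow(c, 2)))
Function('x')(l) = Add(20, Mul(6, Pow(l, 2))) (Function('x')(l) = Add(-4, Mul(6, Add(4, Pow(l, 2)))) = Add(-4, Add(24, Mul(6, Pow(l, 2)))) = Add(20, Mul(6, Pow(l, 2))))
Function('n')(D, s) = Add(D, Mul(s, Pow(D, 2))) (Function('n')(D, s) = Add(Mul(s, Pow(D, 2)), D) = Add(D, Mul(s, Pow(D, 2))))
Mul(Function('n')(-39, Mul(Add(4, 1), -1)), Pow(Function('x')(74), -1)) = Mul(Mul(-39, Add(1, Mul(-39, Mul(Add(4, 1), -1)))), Pow(Add(20, Mul(6, Pow(74, 2))), -1)) = Mul(Mul(-39, Add(1, Mul(-39, Mul(5, -1)))), Pow(Add(20, Mul(6, 5476)), -1)) = Mul(Mul(-39, Add(1, Mul(-39, -5))), Pow(Add(20, 32856), -1)) = Mul(Mul(-39, Add(1, 195)), Pow(32876, -1)) = Mul(Mul(-39, 196), Rational(1, 32876)) = Mul(-7644, Rational(1, 32876)) = Rational(-1911, 8219)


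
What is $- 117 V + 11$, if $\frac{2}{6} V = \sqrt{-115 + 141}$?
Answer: $11 - 351 \sqrt{26} \approx -1778.8$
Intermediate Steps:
$V = 3 \sqrt{26}$ ($V = 3 \sqrt{-115 + 141} = 3 \sqrt{26} \approx 15.297$)
$- 117 V + 11 = - 117 \cdot 3 \sqrt{26} + 11 = - 351 \sqrt{26} + 11 = 11 - 351 \sqrt{26}$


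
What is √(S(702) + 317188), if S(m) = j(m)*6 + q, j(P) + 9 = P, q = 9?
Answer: √321355 ≈ 566.88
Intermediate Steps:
j(P) = -9 + P
S(m) = -45 + 6*m (S(m) = (-9 + m)*6 + 9 = (-54 + 6*m) + 9 = -45 + 6*m)
√(S(702) + 317188) = √((-45 + 6*702) + 317188) = √((-45 + 4212) + 317188) = √(4167 + 317188) = √321355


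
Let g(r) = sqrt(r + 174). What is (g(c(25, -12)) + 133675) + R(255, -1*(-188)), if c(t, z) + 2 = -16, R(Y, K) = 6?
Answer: 133681 + 2*sqrt(39) ≈ 1.3369e+5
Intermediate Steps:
c(t, z) = -18 (c(t, z) = -2 - 16 = -18)
g(r) = sqrt(174 + r)
(g(c(25, -12)) + 133675) + R(255, -1*(-188)) = (sqrt(174 - 18) + 133675) + 6 = (sqrt(156) + 133675) + 6 = (2*sqrt(39) + 133675) + 6 = (133675 + 2*sqrt(39)) + 6 = 133681 + 2*sqrt(39)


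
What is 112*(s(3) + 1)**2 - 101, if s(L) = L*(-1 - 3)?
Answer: 13451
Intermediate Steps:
s(L) = -4*L (s(L) = L*(-4) = -4*L)
112*(s(3) + 1)**2 - 101 = 112*(-4*3 + 1)**2 - 101 = 112*(-12 + 1)**2 - 101 = 112*(-11)**2 - 101 = 112*121 - 101 = 13552 - 101 = 13451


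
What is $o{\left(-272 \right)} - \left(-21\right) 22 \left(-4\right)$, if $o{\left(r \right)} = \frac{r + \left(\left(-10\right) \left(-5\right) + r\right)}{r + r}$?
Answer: $- \frac{502409}{272} \approx -1847.1$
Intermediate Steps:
$o{\left(r \right)} = \frac{50 + 2 r}{2 r}$ ($o{\left(r \right)} = \frac{r + \left(50 + r\right)}{2 r} = \left(50 + 2 r\right) \frac{1}{2 r} = \frac{50 + 2 r}{2 r}$)
$o{\left(-272 \right)} - \left(-21\right) 22 \left(-4\right) = \frac{25 - 272}{-272} - \left(-21\right) 22 \left(-4\right) = \left(- \frac{1}{272}\right) \left(-247\right) - \left(-462\right) \left(-4\right) = \frac{247}{272} - 1848 = - \frac{502409}{272}$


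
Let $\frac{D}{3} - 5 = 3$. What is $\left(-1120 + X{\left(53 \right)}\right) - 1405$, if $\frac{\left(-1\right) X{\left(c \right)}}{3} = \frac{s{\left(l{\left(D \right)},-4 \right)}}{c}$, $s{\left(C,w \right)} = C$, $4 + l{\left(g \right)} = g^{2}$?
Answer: $- \frac{135541}{53} \approx -2557.4$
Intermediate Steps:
$D = 24$ ($D = 15 + 3 \cdot 3 = 15 + 9 = 24$)
$l{\left(g \right)} = -4 + g^{2}$
$X{\left(c \right)} = - \frac{1716}{c}$ ($X{\left(c \right)} = - 3 \frac{-4 + 24^{2}}{c} = - 3 \frac{-4 + 576}{c} = - 3 \frac{572}{c} = - \frac{1716}{c}$)
$\left(-1120 + X{\left(53 \right)}\right) - 1405 = \left(-1120 - \frac{1716}{53}\right) - 1405 = - \frac{61076}{53} - 1405 = - \frac{135541}{53}$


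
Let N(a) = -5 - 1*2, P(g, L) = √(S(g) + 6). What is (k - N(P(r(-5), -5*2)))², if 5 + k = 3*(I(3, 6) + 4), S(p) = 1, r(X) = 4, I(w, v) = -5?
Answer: 1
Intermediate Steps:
P(g, L) = √7 (P(g, L) = √(1 + 6) = √7)
k = -8 (k = -5 + 3*(-5 + 4) = -5 + 3*(-1) = -5 - 3 = -8)
N(a) = -7 (N(a) = -5 - 2 = -7)
(k - N(P(r(-5), -5*2)))² = (-8 - 1*(-7))² = (-8 + 7)² = (-1)² = 1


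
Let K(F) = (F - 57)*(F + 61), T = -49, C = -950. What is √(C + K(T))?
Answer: I*√2222 ≈ 47.138*I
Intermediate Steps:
K(F) = (-57 + F)*(61 + F)
√(C + K(T)) = √(-950 + (-3477 + (-49)² + 4*(-49))) = √(-950 + (-3477 + 2401 - 196)) = √(-950 - 1272) = √(-2222) = I*√2222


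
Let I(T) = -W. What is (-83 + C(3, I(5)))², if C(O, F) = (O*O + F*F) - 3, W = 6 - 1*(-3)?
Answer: 16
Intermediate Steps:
W = 9 (W = 6 + 3 = 9)
I(T) = -9 (I(T) = -1*9 = -9)
C(O, F) = -3 + F² + O² (C(O, F) = (O² + F²) - 3 = (F² + O²) - 3 = -3 + F² + O²)
(-83 + C(3, I(5)))² = (-83 + (-3 + (-9)² + 3²))² = (-83 + (-3 + 81 + 9))² = (-83 + 87)² = 4² = 16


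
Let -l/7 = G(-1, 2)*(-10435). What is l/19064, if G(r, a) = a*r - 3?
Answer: -365225/19064 ≈ -19.158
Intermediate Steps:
G(r, a) = -3 + a*r
l = -365225 (l = -7*(-3 + 2*(-1))*(-10435) = -7*(-3 - 2)*(-10435) = -(-35)*(-10435) = -7*52175 = -365225)
l/19064 = -365225/19064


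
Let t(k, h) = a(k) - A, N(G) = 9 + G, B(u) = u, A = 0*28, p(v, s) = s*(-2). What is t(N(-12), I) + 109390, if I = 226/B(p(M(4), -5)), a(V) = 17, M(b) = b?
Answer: 109407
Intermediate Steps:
p(v, s) = -2*s
A = 0
I = 113/5 (I = 226/((-2*(-5))) = 226/10 = 226*(⅒) = 113/5 ≈ 22.600)
t(k, h) = 17 (t(k, h) = 17 - 1*0 = 17 + 0 = 17)
t(N(-12), I) + 109390 = 17 + 109390 = 109407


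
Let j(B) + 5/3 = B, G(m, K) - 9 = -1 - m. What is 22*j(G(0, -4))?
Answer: 418/3 ≈ 139.33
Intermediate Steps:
G(m, K) = 8 - m (G(m, K) = 9 + (-1 - m) = 8 - m)
j(B) = -5/3 + B
22*j(G(0, -4)) = 22*(-5/3 + (8 - 1*0)) = 22*(-5/3 + (8 + 0)) = 22*(-5/3 + 8) = 22*(19/3) = 418/3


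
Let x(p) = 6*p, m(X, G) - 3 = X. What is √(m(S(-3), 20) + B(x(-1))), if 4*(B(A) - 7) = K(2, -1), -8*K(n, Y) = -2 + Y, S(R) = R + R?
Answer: √262/8 ≈ 2.0233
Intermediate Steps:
S(R) = 2*R
K(n, Y) = ¼ - Y/8 (K(n, Y) = -(-2 + Y)/8 = ¼ - Y/8)
m(X, G) = 3 + X
B(A) = 227/32 (B(A) = 7 + (¼ - ⅛*(-1))/4 = 7 + (¼ + ⅛)/4 = 7 + (¼)*(3/8) = 7 + 3/32 = 227/32)
√(m(S(-3), 20) + B(x(-1))) = √((3 + 2*(-3)) + 227/32) = √((3 - 6) + 227/32) = √(-3 + 227/32) = √(131/32) = √262/8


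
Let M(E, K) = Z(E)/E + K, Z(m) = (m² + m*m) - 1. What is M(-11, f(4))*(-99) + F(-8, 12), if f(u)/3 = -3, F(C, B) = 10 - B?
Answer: 3058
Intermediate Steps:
Z(m) = -1 + 2*m² (Z(m) = (m² + m²) - 1 = 2*m² - 1 = -1 + 2*m²)
f(u) = -9 (f(u) = 3*(-3) = -9)
M(E, K) = K + (-1 + 2*E²)/E (M(E, K) = (-1 + 2*E²)/E + K = K + (-1 + 2*E²)/E)
M(-11, f(4))*(-99) + F(-8, 12) = (-9 - 1/(-11) + 2*(-11))*(-99) + (10 - 1*12) = (-9 - 1*(-1/11) - 22)*(-99) + (10 - 12) = (-9 + 1/11 - 22)*(-99) - 2 = -340/11*(-99) - 2 = 3060 - 2 = 3058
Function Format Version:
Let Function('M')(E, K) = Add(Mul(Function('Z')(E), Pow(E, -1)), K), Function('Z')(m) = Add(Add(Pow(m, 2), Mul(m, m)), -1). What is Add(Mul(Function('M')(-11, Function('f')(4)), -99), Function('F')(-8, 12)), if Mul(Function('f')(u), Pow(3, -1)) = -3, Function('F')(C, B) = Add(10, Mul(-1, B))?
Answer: 3058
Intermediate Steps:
Function('Z')(m) = Add(-1, Mul(2, Pow(m, 2))) (Function('Z')(m) = Add(Add(Pow(m, 2), Pow(m, 2)), -1) = Add(Mul(2, Pow(m, 2)), -1) = Add(-1, Mul(2, Pow(m, 2))))
Function('f')(u) = -9 (Function('f')(u) = Mul(3, -3) = -9)
Function('M')(E, K) = Add(K, Mul(Pow(E, -1), Add(-1, Mul(2, Pow(E, 2))))) (Function('M')(E, K) = Add(Mul(Add(-1, Mul(2, Pow(E, 2))), Pow(E, -1)), K) = Add(Mul(Pow(E, -1), Add(-1, Mul(2, Pow(E, 2)))), K) = Add(K, Mul(Pow(E, -1), Add(-1, Mul(2, Pow(E, 2))))))
Add(Mul(Function('M')(-11, Function('f')(4)), -99), Function('F')(-8, 12)) = Add(Mul(Add(-9, Mul(-1, Pow(-11, -1)), Mul(2, -11)), -99), Add(10, Mul(-1, 12))) = Add(Mul(Add(-9, Mul(-1, Rational(-1, 11)), -22), -99), Add(10, -12)) = Add(Mul(Add(-9, Rational(1, 11), -22), -99), -2) = Add(Mul(Rational(-340, 11), -99), -2) = Add(3060, -2) = 3058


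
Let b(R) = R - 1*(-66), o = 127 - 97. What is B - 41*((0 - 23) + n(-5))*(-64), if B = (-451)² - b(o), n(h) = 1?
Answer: 145577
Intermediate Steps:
o = 30
b(R) = 66 + R (b(R) = R + 66 = 66 + R)
B = 203305 (B = (-451)² - (66 + 30) = 203401 - 1*96 = 203401 - 96 = 203305)
B - 41*((0 - 23) + n(-5))*(-64) = 203305 - 41*((0 - 23) + 1)*(-64) = 203305 - 41*(-23 + 1)*(-64) = 203305 - 41*(-22)*(-64) = 203305 - (-902)*(-64) = 203305 - 1*57728 = 203305 - 57728 = 145577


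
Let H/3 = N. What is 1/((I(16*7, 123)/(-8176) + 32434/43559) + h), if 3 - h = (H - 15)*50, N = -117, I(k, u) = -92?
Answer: 89034596/1629667507541 ≈ 5.4634e-5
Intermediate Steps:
H = -351 (H = 3*(-117) = -351)
h = 18303 (h = 3 - (-351 - 15)*50 = 3 - (-366)*50 = 3 - 1*(-18300) = 3 + 18300 = 18303)
1/((I(16*7, 123)/(-8176) + 32434/43559) + h) = 1/((-92/(-8176) + 32434/43559) + 18303) = 1/((-92*(-1/8176) + 32434*(1/43559)) + 18303) = 1/((23/2044 + 32434/43559) + 18303) = 1/(67296953/89034596 + 18303) = 1/(1629667507541/89034596) = 89034596/1629667507541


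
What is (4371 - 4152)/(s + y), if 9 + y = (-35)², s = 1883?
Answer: 73/1033 ≈ 0.070668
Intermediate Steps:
y = 1216 (y = -9 + (-35)² = -9 + 1225 = 1216)
(4371 - 4152)/(s + y) = (4371 - 4152)/(1883 + 1216) = 219/3099 = 219*(1/3099) = 73/1033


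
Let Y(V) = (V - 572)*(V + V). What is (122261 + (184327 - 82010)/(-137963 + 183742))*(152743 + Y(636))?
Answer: 1310563901208036/45779 ≈ 2.8628e+10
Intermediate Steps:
Y(V) = 2*V*(-572 + V) (Y(V) = (-572 + V)*(2*V) = 2*V*(-572 + V))
(122261 + (184327 - 82010)/(-137963 + 183742))*(152743 + Y(636)) = (122261 + (184327 - 82010)/(-137963 + 183742))*(152743 + 2*636*(-572 + 636)) = (122261 + 102317/45779)*(152743 + 2*636*64) = (122261 + 102317*(1/45779))*(152743 + 81408) = (122261 + 102317/45779)*234151 = (5597088636/45779)*234151 = 1310563901208036/45779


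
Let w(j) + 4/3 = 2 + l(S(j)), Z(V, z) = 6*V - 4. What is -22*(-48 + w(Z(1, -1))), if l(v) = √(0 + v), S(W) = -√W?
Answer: 3124/3 - 22*I*2^(¼) ≈ 1041.3 - 26.163*I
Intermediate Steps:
Z(V, z) = -4 + 6*V
l(v) = √v
w(j) = ⅔ + √(-√j) (w(j) = -4/3 + (2 + √(-√j)) = ⅔ + √(-√j))
-22*(-48 + w(Z(1, -1))) = -22*(-48 + (⅔ + √(-√(-4 + 6*1)))) = -22*(-48 + (⅔ + √(-√(-4 + 6)))) = -22*(-48 + (⅔ + √(-√2))) = -22*(-48 + (⅔ + I*2^(¼))) = -22*(-142/3 + I*2^(¼)) = 3124/3 - 22*I*2^(¼)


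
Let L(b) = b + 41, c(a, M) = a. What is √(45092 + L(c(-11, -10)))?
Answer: √45122 ≈ 212.42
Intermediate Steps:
L(b) = 41 + b
√(45092 + L(c(-11, -10))) = √(45092 + (41 - 11)) = √(45092 + 30) = √45122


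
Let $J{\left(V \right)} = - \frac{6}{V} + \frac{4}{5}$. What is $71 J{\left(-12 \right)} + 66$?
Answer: $\frac{1583}{10} \approx 158.3$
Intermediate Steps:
$J{\left(V \right)} = \frac{4}{5} - \frac{6}{V}$ ($J{\left(V \right)} = - \frac{6}{V} + 4 \cdot \frac{1}{5} = - \frac{6}{V} + \frac{4}{5} = \frac{4}{5} - \frac{6}{V}$)
$71 J{\left(-12 \right)} + 66 = 71 \left(\frac{4}{5} - \frac{6}{-12}\right) + 66 = 71 \left(\frac{4}{5} - - \frac{1}{2}\right) + 66 = 71 \left(\frac{4}{5} + \frac{1}{2}\right) + 66 = 71 \cdot \frac{13}{10} + 66 = \frac{923}{10} + 66 = \frac{1583}{10}$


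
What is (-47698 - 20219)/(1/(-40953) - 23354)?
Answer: 2781404901/956416363 ≈ 2.9082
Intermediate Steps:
(-47698 - 20219)/(1/(-40953) - 23354) = -67917/(-1/40953 - 23354) = -67917/(-956416363/40953) = -67917*(-40953/956416363) = 2781404901/956416363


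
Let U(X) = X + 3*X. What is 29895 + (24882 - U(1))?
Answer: 54773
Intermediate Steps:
U(X) = 4*X
29895 + (24882 - U(1)) = 29895 + (24882 - 4) = 29895 + 24878 = 54773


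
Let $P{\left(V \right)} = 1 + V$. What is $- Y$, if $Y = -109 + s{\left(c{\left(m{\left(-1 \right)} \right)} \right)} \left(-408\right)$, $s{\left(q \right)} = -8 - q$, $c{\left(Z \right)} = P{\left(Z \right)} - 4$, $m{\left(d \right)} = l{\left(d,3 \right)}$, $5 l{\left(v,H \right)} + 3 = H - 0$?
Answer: $-1931$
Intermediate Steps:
$l{\left(v,H \right)} = - \frac{3}{5} + \frac{H}{5}$ ($l{\left(v,H \right)} = - \frac{3}{5} + \frac{H - 0}{5} = - \frac{3}{5} + \frac{H + 0}{5} = - \frac{3}{5} + \frac{H}{5}$)
$m{\left(d \right)} = 0$ ($m{\left(d \right)} = - \frac{3}{5} + \frac{1}{5} \cdot 3 = - \frac{3}{5} + \frac{3}{5} = 0$)
$c{\left(Z \right)} = -3 + Z$ ($c{\left(Z \right)} = \left(1 + Z\right) - 4 = -3 + Z$)
$Y = 1931$ ($Y = -109 + \left(-8 - \left(-3 + 0\right)\right) \left(-408\right) = -109 + \left(-8 - -3\right) \left(-408\right) = -109 + \left(-8 + 3\right) \left(-408\right) = -109 - -2040 = -109 + 2040 = 1931$)
$- Y = \left(-1\right) 1931 = -1931$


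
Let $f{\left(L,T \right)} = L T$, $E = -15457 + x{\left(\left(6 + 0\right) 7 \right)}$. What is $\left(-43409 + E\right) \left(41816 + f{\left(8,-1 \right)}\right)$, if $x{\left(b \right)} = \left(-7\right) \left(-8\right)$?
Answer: $-2458728480$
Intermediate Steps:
$x{\left(b \right)} = 56$
$E = -15401$ ($E = -15457 + 56 = -15401$)
$\left(-43409 + E\right) \left(41816 + f{\left(8,-1 \right)}\right) = \left(-43409 - 15401\right) \left(41816 + 8 \left(-1\right)\right) = - 58810 \left(41816 - 8\right) = \left(-58810\right) 41808 = -2458728480$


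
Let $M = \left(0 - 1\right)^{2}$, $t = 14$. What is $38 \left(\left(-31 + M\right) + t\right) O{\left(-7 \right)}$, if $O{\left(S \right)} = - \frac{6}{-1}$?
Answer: $-3648$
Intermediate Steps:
$O{\left(S \right)} = 6$ ($O{\left(S \right)} = \left(-6\right) \left(-1\right) = 6$)
$M = 1$ ($M = \left(-1\right)^{2} = 1$)
$38 \left(\left(-31 + M\right) + t\right) O{\left(-7 \right)} = 38 \left(\left(-31 + 1\right) + 14\right) 6 = 38 \left(-30 + 14\right) 6 = 38 \left(-16\right) 6 = \left(-608\right) 6 = -3648$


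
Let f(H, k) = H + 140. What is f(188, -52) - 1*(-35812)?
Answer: 36140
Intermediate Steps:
f(H, k) = 140 + H
f(188, -52) - 1*(-35812) = (140 + 188) - 1*(-35812) = 328 + 35812 = 36140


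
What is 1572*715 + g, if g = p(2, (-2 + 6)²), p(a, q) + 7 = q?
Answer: 1123989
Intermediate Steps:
p(a, q) = -7 + q
g = 9 (g = -7 + (-2 + 6)² = -7 + 4² = -7 + 16 = 9)
1572*715 + g = 1572*715 + 9 = 1123980 + 9 = 1123989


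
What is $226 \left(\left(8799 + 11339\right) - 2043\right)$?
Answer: $4089470$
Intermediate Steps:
$226 \left(\left(8799 + 11339\right) - 2043\right) = 226 \left(20138 - 2043\right) = 226 \cdot 18095 = 4089470$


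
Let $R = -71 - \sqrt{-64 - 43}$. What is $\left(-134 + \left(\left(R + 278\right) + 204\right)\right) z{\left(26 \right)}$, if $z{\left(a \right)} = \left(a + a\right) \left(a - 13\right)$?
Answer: $187252 - 676 i \sqrt{107} \approx 1.8725 \cdot 10^{5} - 6992.6 i$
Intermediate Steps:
$z{\left(a \right)} = 2 a \left(-13 + a\right)$
$R = -71 - i \sqrt{107}$ ($R = -71 - \sqrt{-107} = -71 - i \sqrt{107} \approx -71.0 - 10.344 i$)
$\left(-134 + \left(\left(R + 278\right) + 204\right)\right) z{\left(26 \right)} = \left(-134 + \left(\left(\left(-71 - i \sqrt{107}\right) + 278\right) + 204\right)\right) 2 \cdot 26 \left(-13 + 26\right) = \left(-134 + \left(\left(207 - i \sqrt{107}\right) + 204\right)\right) 2 \cdot 26 \cdot 13 = \left(-134 + \left(411 - i \sqrt{107}\right)\right) 676 = \left(277 - i \sqrt{107}\right) 676 = 187252 - 676 i \sqrt{107}$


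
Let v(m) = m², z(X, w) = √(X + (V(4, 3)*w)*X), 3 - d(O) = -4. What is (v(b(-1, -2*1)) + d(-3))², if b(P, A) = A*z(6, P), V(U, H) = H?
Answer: 1681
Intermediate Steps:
d(O) = 7 (d(O) = 3 - 1*(-4) = 3 + 4 = 7)
z(X, w) = √(X + 3*X*w) (z(X, w) = √(X + (3*w)*X) = √(X + 3*X*w))
b(P, A) = A*√(6 + 18*P) (b(P, A) = A*√(6*(1 + 3*P)) = A*√(6 + 18*P))
(v(b(-1, -2*1)) + d(-3))² = (((-2*1)*√(6 + 18*(-1)))² + 7)² = ((-2*√(6 - 18))² + 7)² = ((-4*I*√3)² + 7)² = (-48 + 7)² = (-41)² = 1681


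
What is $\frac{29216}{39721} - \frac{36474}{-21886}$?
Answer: $\frac{94918415}{39515173} \approx 2.4021$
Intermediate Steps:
$\frac{29216}{39721} - \frac{36474}{-21886} = 29216 \cdot \frac{1}{39721} - - \frac{18237}{10943} = \frac{2656}{3611} + \frac{18237}{10943} = \frac{94918415}{39515173}$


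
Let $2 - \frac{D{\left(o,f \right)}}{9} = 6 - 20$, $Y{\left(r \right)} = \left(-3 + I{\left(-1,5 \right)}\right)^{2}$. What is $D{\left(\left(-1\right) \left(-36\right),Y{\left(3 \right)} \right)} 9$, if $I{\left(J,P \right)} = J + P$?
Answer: $1296$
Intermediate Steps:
$Y{\left(r \right)} = 1$ ($Y{\left(r \right)} = \left(-3 + \left(-1 + 5\right)\right)^{2} = \left(-3 + 4\right)^{2} = 1^{2} = 1$)
$D{\left(o,f \right)} = 144$ ($D{\left(o,f \right)} = 18 - 9 \left(6 - 20\right) = 18 - -126 = 18 + 126 = 144$)
$D{\left(\left(-1\right) \left(-36\right),Y{\left(3 \right)} \right)} 9 = 144 \cdot 9 = 1296$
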